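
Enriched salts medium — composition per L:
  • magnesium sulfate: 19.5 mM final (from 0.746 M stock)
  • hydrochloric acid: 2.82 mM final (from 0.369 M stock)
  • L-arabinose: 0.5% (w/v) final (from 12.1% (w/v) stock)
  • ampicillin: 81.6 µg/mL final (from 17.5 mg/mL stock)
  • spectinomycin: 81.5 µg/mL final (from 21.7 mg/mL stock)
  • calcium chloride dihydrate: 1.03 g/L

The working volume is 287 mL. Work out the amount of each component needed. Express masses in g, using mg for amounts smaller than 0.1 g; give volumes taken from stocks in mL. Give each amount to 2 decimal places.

Target volume = 287 mL = 0.287 L.
magnesium sulfate: dilute stock: 19.5 mM × 287 mL ÷ 746 mM = 7.50 mL
hydrochloric acid: dilute stock: 2.82 mM × 287 mL ÷ 369 mM = 2.19 mL
L-arabinose: dilute stock: 0.5% ÷ 12.1% × 287 mL = 11.86 mL
ampicillin: V = C2·V2/C1 = 81.6 µg/mL × 287 mL ÷ 17500 µg/mL = 1.34 mL
spectinomycin: C1V1 = C2V2 → 81.5 µg/mL × 287 mL ÷ 21700 µg/mL = 1.08 mL
calcium chloride dihydrate: 1.03 g/L × 0.287 L = 0.30 g

magnesium sulfate 7.50 mL; hydrochloric acid 2.19 mL; L-arabinose 11.86 mL; ampicillin 1.34 mL; spectinomycin 1.08 mL; calcium chloride dihydrate 0.30 g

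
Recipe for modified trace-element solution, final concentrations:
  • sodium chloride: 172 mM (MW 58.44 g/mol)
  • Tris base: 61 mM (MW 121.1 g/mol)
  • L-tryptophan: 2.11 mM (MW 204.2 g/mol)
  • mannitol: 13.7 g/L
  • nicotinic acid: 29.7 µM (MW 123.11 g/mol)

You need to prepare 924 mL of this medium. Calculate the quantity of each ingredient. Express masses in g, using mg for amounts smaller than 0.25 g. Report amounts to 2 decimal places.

sodium chloride 9.29 g; Tris base 6.83 g; L-tryptophan 0.40 g; mannitol 12.66 g; nicotinic acid 3.38 mg

Working volume: 924 mL = 0.924 L.
sodium chloride: 172 mmol/L × 58.44 g/mol × 0.924 L ÷ 1000 = 9.29 g
Tris base: 61 mmol/L × 121.1 g/mol × 0.924 L ÷ 1000 = 6.83 g
L-tryptophan: 2.11 mmol/L × 204.2 g/mol × 0.924 L ÷ 1000 = 0.40 g
mannitol: 13.7 g/L × 0.924 L = 12.66 g
nicotinic acid: 29.7 µmol/L × 123.11 g/mol × 0.924 L ÷ 1000 = 3.38 mg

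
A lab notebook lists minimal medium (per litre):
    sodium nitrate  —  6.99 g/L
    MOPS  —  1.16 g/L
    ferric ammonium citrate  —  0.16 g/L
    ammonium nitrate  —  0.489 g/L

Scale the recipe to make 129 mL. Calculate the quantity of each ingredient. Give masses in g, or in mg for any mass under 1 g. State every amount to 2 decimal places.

sodium nitrate 901.71 mg; MOPS 149.64 mg; ferric ammonium citrate 20.64 mg; ammonium nitrate 63.08 mg

Scale factor relative to 1 L: 0.129.
sodium nitrate: 6.99 g/L × 0.129 L = 0.90171 g = 901.71 mg
MOPS: 1.16 g/L × 0.129 L = 0.14964 g = 149.64 mg
ferric ammonium citrate: 0.16 g/L × 0.129 L = 0.02064 g = 20.64 mg
ammonium nitrate: 0.489 g/L × 0.129 L = 0.063081 g = 63.08 mg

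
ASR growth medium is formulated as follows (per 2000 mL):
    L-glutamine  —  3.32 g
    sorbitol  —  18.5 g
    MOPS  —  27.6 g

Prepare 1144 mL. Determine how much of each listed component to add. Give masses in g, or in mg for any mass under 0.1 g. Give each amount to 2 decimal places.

L-glutamine 1.90 g; sorbitol 10.58 g; MOPS 15.79 g

Scale factor = 1144 mL / 2000 mL = 0.572.
L-glutamine: 3.32 g × (1144 mL / 2000 mL) = 1.90 g
sorbitol: 18.5 g × (1144 mL / 2000 mL) = 10.58 g
MOPS: 27.6 g × (1144 mL / 2000 mL) = 15.79 g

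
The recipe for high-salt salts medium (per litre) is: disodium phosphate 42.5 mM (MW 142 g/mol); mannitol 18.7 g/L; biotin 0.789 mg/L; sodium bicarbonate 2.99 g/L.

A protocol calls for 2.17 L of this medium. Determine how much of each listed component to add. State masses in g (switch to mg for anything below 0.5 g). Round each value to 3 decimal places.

disodium phosphate 13.096 g; mannitol 40.579 g; biotin 1.712 mg; sodium bicarbonate 6.488 g

Working volume: 2.17 L.
disodium phosphate: 42.5 mmol/L × 142 g/mol × 2.17 L ÷ 1000 = 13.096 g
mannitol: 18.7 g/L × 2.17 L = 40.579 g
biotin: 0.789 mg/L × 2.17 L = 1.712 mg
sodium bicarbonate: 2.99 g/L × 2.17 L = 6.488 g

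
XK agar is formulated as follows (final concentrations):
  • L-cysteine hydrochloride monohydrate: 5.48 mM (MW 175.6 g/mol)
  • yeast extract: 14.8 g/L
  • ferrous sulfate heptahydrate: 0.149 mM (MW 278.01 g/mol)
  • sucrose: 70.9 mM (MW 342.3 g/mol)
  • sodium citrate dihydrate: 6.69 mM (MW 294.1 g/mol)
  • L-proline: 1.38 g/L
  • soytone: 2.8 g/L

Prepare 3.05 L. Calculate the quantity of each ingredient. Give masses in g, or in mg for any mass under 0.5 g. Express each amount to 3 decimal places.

Working volume: 3.05 L.
L-cysteine hydrochloride monohydrate: 5.48 mmol/L × 175.6 g/mol × 3.05 L ÷ 1000 = 2.935 g
yeast extract: 14.8 g/L × 3.05 L = 45.140 g
ferrous sulfate heptahydrate: 0.149 mmol/L × 278.01 mg/mmol × 3.05 L = 126.342 mg
sucrose: 70.9 mmol/L × 342.3 g/mol × 3.05 L ÷ 1000 = 74.021 g
sodium citrate dihydrate: 6.69 mmol/L × 294.1 g/mol × 3.05 L ÷ 1000 = 6.001 g
L-proline: 1.38 g/L × 3.05 L = 4.209 g
soytone: 2.8 g/L × 3.05 L = 8.540 g

L-cysteine hydrochloride monohydrate 2.935 g; yeast extract 45.140 g; ferrous sulfate heptahydrate 126.342 mg; sucrose 74.021 g; sodium citrate dihydrate 6.001 g; L-proline 4.209 g; soytone 8.540 g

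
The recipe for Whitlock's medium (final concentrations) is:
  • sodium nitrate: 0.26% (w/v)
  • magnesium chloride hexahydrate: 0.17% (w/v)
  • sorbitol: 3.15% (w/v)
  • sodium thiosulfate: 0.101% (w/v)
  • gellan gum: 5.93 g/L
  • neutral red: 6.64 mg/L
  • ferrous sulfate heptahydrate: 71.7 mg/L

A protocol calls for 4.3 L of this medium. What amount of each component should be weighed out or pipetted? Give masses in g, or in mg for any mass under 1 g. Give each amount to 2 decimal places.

Scale factor relative to 1 L: 4.3.
sodium nitrate: 0.26 g per 100 mL × 4300 mL ÷ 100 = 11.18 g
magnesium chloride hexahydrate: 0.17% w/v = 1.7 g/L → 1.7 × 4.3 L = 7.31 g
sorbitol: 3.15% w/v = 31.5 g/L → 31.5 × 4.3 L = 135.45 g
sodium thiosulfate: 0.101% w/v = 1.01 g/L → 1.01 × 4.3 L = 4.34 g
gellan gum: 5.93 g/L × 4.3 L = 25.50 g
neutral red: 6.64 mg/L × 4.3 L = 28.55 mg
ferrous sulfate heptahydrate: 71.7 mg/L × 4.3 L = 308.31 mg

sodium nitrate 11.18 g; magnesium chloride hexahydrate 7.31 g; sorbitol 135.45 g; sodium thiosulfate 4.34 g; gellan gum 25.50 g; neutral red 28.55 mg; ferrous sulfate heptahydrate 308.31 mg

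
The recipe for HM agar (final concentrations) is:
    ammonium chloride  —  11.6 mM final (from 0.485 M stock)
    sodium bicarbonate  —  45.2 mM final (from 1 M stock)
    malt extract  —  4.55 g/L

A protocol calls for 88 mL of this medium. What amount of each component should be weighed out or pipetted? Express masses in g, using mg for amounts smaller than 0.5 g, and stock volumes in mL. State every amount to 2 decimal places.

ammonium chloride 2.10 mL; sodium bicarbonate 3.98 mL; malt extract 400.40 mg

Target volume = 88 mL = 0.088 L.
ammonium chloride: V = C2·V2/C1 = 11.6 mM × 88 mL ÷ 485 mM = 2.10 mL
sodium bicarbonate: V = C2·V2/C1 = 45.2 mM × 88 mL ÷ 1000 mM = 3.98 mL
malt extract: 4.55 g/L × 0.088 L = 0.4004 g = 400.40 mg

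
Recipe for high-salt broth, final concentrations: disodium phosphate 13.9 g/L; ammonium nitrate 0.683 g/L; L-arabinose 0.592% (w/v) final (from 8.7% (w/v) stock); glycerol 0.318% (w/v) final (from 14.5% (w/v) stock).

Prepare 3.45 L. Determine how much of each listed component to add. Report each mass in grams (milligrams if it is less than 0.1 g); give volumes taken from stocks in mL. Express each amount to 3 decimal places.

disodium phosphate 47.955 g; ammonium nitrate 2.356 g; L-arabinose 234.759 mL; glycerol 75.662 mL

Working volume: 3.45 L.
disodium phosphate: 13.9 g/L × 3.45 L = 47.955 g
ammonium nitrate: 0.683 g/L × 3.45 L = 2.356 g
L-arabinose: C1V1 = C2V2 → 0.592% ÷ 8.7% × 3450 mL = 234.759 mL
glycerol: V = C2·V2/C1 = 0.318% ÷ 14.5% × 3450 mL = 75.662 mL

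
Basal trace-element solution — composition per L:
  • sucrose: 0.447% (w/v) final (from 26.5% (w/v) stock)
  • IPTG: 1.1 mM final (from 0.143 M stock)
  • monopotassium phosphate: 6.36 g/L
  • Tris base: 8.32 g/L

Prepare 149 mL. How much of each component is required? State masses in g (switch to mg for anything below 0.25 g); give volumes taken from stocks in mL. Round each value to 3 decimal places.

sucrose 2.513 mL; IPTG 1.146 mL; monopotassium phosphate 0.948 g; Tris base 1.240 g

Target volume = 149 mL = 0.149 L.
sucrose: C1V1 = C2V2 → 0.447% ÷ 26.5% × 149 mL = 2.513 mL
IPTG: dilute stock: 1.1 mM × 149 mL ÷ 143 mM = 1.146 mL
monopotassium phosphate: 6.36 g/L × 0.149 L = 0.948 g
Tris base: 8.32 g/L × 0.149 L = 1.240 g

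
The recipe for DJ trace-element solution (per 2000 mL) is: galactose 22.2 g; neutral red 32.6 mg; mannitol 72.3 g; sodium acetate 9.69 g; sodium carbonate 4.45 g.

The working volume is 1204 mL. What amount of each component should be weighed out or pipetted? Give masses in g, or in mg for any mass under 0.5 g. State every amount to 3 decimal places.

Scale factor = 1204 mL / 2000 mL = 0.602.
galactose: 22.2 g × (1204 mL / 2000 mL) = 13.364 g
neutral red: 32.6 mg × (1204 mL / 2000 mL) = 19.625 mg
mannitol: 72.3 g × (1204 mL / 2000 mL) = 43.525 g
sodium acetate: 9.69 g × (1204 mL / 2000 mL) = 5.833 g
sodium carbonate: 4.45 g × (1204 mL / 2000 mL) = 2.679 g

galactose 13.364 g; neutral red 19.625 mg; mannitol 43.525 g; sodium acetate 5.833 g; sodium carbonate 2.679 g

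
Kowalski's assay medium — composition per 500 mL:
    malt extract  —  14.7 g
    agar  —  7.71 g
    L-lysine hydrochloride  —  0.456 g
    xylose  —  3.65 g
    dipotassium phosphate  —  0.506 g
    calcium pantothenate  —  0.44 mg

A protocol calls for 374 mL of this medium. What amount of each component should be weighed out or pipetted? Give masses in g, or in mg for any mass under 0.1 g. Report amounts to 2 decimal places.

Scale factor = 374 mL / 500 mL = 0.748.
malt extract: 14.7 g × (374 mL / 500 mL) = 11.00 g
agar: 7.71 g × (374 mL / 500 mL) = 5.77 g
L-lysine hydrochloride: 0.456 g × (374 mL / 500 mL) = 0.34 g
xylose: 3.65 g × (374 mL / 500 mL) = 2.73 g
dipotassium phosphate: 0.506 g × (374 mL / 500 mL) = 0.38 g
calcium pantothenate: 0.44 mg × (374 mL / 500 mL) = 0.33 mg

malt extract 11.00 g; agar 5.77 g; L-lysine hydrochloride 0.34 g; xylose 2.73 g; dipotassium phosphate 0.38 g; calcium pantothenate 0.33 mg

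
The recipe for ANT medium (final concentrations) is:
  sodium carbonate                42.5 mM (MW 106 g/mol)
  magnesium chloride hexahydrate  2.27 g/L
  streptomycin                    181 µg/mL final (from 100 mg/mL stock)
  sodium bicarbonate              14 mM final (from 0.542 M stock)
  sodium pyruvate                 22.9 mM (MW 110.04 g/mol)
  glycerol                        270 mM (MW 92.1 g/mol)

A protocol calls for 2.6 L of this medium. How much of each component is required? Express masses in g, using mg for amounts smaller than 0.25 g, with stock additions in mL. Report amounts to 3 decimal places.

Scale factor relative to 1 L: 2.6.
sodium carbonate: 42.5 mmol/L × 106 g/mol × 2.6 L ÷ 1000 = 11.713 g
magnesium chloride hexahydrate: 2.27 g/L × 2.6 L = 5.902 g
streptomycin: C1V1 = C2V2 → 181 µg/mL × 2600 mL ÷ 100000 µg/mL = 4.706 mL
sodium bicarbonate: V = C2·V2/C1 = 14 mM × 2600 mL ÷ 542 mM = 67.159 mL
sodium pyruvate: 22.9 mmol/L × 110.04 g/mol × 2.6 L ÷ 1000 = 6.552 g
glycerol: 270 mmol/L × 92.1 g/mol × 2.6 L ÷ 1000 = 64.654 g

sodium carbonate 11.713 g; magnesium chloride hexahydrate 5.902 g; streptomycin 4.706 mL; sodium bicarbonate 67.159 mL; sodium pyruvate 6.552 g; glycerol 64.654 g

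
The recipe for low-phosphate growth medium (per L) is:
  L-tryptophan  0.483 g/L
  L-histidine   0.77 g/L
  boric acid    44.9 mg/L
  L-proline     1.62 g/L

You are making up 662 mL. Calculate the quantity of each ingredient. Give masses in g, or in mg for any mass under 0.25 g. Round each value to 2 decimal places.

Working volume: 662 mL = 0.662 L.
L-tryptophan: 0.483 g/L × 0.662 L = 0.32 g
L-histidine: 0.77 g/L × 0.662 L = 0.51 g
boric acid: 44.9 mg/L × 0.662 L = 29.72 mg
L-proline: 1.62 g/L × 0.662 L = 1.07 g

L-tryptophan 0.32 g; L-histidine 0.51 g; boric acid 29.72 mg; L-proline 1.07 g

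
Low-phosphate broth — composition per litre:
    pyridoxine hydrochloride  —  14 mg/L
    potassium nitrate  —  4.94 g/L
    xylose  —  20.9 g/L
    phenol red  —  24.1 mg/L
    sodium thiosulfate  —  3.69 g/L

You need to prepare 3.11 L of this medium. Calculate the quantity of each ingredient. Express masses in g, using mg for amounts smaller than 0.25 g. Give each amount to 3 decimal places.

pyridoxine hydrochloride 43.540 mg; potassium nitrate 15.363 g; xylose 64.999 g; phenol red 74.951 mg; sodium thiosulfate 11.476 g

Scale factor relative to 1 L: 3.11.
pyridoxine hydrochloride: 14 mg/L × 3.11 L = 43.540 mg
potassium nitrate: 4.94 g/L × 3.11 L = 15.363 g
xylose: 20.9 g/L × 3.11 L = 64.999 g
phenol red: 24.1 mg/L × 3.11 L = 74.951 mg
sodium thiosulfate: 3.69 g/L × 3.11 L = 11.476 g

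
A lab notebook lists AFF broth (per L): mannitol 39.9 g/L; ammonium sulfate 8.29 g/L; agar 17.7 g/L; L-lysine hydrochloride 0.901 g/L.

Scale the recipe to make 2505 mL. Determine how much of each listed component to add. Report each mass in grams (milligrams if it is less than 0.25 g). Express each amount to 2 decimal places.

mannitol 99.95 g; ammonium sulfate 20.77 g; agar 44.34 g; L-lysine hydrochloride 2.26 g

Working volume: 2505 mL = 2.505 L.
mannitol: 39.9 g/L × 2.505 L = 99.95 g
ammonium sulfate: 8.29 g/L × 2.505 L = 20.77 g
agar: 17.7 g/L × 2.505 L = 44.34 g
L-lysine hydrochloride: 0.901 g/L × 2.505 L = 2.26 g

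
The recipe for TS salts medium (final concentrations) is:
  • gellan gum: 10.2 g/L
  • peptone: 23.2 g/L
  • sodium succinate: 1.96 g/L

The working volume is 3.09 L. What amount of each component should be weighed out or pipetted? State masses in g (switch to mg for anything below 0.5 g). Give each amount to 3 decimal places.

Scale factor relative to 1 L: 3.09.
gellan gum: 10.2 g/L × 3.09 L = 31.518 g
peptone: 23.2 g/L × 3.09 L = 71.688 g
sodium succinate: 1.96 g/L × 3.09 L = 6.056 g

gellan gum 31.518 g; peptone 71.688 g; sodium succinate 6.056 g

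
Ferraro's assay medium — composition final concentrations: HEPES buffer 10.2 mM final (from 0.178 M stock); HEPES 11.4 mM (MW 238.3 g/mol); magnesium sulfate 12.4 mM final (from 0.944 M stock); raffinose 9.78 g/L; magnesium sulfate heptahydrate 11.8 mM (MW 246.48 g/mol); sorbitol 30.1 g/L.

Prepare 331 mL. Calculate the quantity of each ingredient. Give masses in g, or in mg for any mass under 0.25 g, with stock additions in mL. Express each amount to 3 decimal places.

Target volume = 331 mL = 0.331 L.
HEPES buffer: C1V1 = C2V2 → 10.2 mM × 331 mL ÷ 178 mM = 18.967 mL
HEPES: 11.4 mmol/L × 238.3 g/mol × 0.331 L ÷ 1000 = 0.899 g
magnesium sulfate: C1V1 = C2V2 → 12.4 mM × 331 mL ÷ 944 mM = 4.348 mL
raffinose: 9.78 g/L × 0.331 L = 3.237 g
magnesium sulfate heptahydrate: 11.8 mmol/L × 246.48 g/mol × 0.331 L ÷ 1000 = 0.963 g
sorbitol: 30.1 g/L × 0.331 L = 9.963 g

HEPES buffer 18.967 mL; HEPES 0.899 g; magnesium sulfate 4.348 mL; raffinose 3.237 g; magnesium sulfate heptahydrate 0.963 g; sorbitol 9.963 g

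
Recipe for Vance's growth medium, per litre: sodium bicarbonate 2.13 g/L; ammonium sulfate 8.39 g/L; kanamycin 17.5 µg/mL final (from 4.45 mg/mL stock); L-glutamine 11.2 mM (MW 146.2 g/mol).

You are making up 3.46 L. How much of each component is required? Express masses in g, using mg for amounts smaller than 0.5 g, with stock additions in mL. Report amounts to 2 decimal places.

sodium bicarbonate 7.37 g; ammonium sulfate 29.03 g; kanamycin 13.61 mL; L-glutamine 5.67 g

Scale factor relative to 1 L: 3.46.
sodium bicarbonate: 2.13 g/L × 3.46 L = 7.37 g
ammonium sulfate: 8.39 g/L × 3.46 L = 29.03 g
kanamycin: C1V1 = C2V2 → 17.5 µg/mL × 3460 mL ÷ 4450 µg/mL = 13.61 mL
L-glutamine: 11.2 mmol/L × 146.2 g/mol × 3.46 L ÷ 1000 = 5.67 g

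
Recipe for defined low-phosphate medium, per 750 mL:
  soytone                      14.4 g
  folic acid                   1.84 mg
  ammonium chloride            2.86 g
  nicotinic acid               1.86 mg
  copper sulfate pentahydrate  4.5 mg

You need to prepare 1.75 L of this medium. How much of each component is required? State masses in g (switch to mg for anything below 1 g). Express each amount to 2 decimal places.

soytone 33.60 g; folic acid 4.29 mg; ammonium chloride 6.67 g; nicotinic acid 4.34 mg; copper sulfate pentahydrate 10.50 mg

Ratio of target to recipe volume: 1750 / 750 = 2.33333.
soytone: 14.4 g × (1750 mL / 750 mL) = 33.60 g
folic acid: 1.84 mg × (1750 mL / 750 mL) = 4.29 mg
ammonium chloride: 2.86 g × (1750 mL / 750 mL) = 6.67 g
nicotinic acid: 1.86 mg × (1750 mL / 750 mL) = 4.34 mg
copper sulfate pentahydrate: 4.5 mg × (1750 mL / 750 mL) = 10.50 mg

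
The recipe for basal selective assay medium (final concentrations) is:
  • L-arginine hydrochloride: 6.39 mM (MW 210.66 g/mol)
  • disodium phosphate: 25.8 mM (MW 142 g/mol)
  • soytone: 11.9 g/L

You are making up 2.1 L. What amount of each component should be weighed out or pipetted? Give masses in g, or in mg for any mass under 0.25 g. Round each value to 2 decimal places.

Scale factor relative to 1 L: 2.1.
L-arginine hydrochloride: 6.39 mmol/L × 210.66 g/mol × 2.1 L ÷ 1000 = 2.83 g
disodium phosphate: 25.8 mmol/L × 142 g/mol × 2.1 L ÷ 1000 = 7.69 g
soytone: 11.9 g/L × 2.1 L = 24.99 g

L-arginine hydrochloride 2.83 g; disodium phosphate 7.69 g; soytone 24.99 g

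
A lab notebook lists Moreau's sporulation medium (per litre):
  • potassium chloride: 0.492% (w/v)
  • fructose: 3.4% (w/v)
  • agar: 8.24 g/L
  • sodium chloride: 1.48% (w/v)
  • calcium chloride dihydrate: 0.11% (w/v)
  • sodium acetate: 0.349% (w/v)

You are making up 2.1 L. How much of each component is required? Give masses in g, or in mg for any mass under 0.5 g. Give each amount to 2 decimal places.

Scale factor relative to 1 L: 2.1.
potassium chloride: 0.492% w/v = 4.92 g/L → 4.92 × 2.1 L = 10.33 g
fructose: 3.4% w/v = 34 g/L → 34 × 2.1 L = 71.40 g
agar: 8.24 g/L × 2.1 L = 17.30 g
sodium chloride: 1.48% w/v = 14.8 g/L → 14.8 × 2.1 L = 31.08 g
calcium chloride dihydrate: 0.11% w/v = 1.1 g/L → 1.1 × 2.1 L = 2.31 g
sodium acetate: 0.349% w/v = 3.49 g/L → 3.49 × 2.1 L = 7.33 g

potassium chloride 10.33 g; fructose 71.40 g; agar 17.30 g; sodium chloride 31.08 g; calcium chloride dihydrate 2.31 g; sodium acetate 7.33 g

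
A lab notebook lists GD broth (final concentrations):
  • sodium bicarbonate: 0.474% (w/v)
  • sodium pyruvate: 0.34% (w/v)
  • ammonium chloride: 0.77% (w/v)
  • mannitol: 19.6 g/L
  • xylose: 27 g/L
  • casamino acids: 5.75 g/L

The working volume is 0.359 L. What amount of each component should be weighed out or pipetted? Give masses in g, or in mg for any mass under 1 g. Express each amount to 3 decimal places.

sodium bicarbonate 1.702 g; sodium pyruvate 1.221 g; ammonium chloride 2.764 g; mannitol 7.036 g; xylose 9.693 g; casamino acids 2.064 g

Scale factor relative to 1 L: 0.359.
sodium bicarbonate: 0.474 g per 100 mL × 359 mL ÷ 100 = 1.702 g
sodium pyruvate: 0.34 g per 100 mL × 359 mL ÷ 100 = 1.221 g
ammonium chloride: 0.77% w/v = 7.7 g/L → 7.7 × 0.359 L = 2.764 g
mannitol: 19.6 g/L × 0.359 L = 7.036 g
xylose: 27 g/L × 0.359 L = 9.693 g
casamino acids: 5.75 g/L × 0.359 L = 2.064 g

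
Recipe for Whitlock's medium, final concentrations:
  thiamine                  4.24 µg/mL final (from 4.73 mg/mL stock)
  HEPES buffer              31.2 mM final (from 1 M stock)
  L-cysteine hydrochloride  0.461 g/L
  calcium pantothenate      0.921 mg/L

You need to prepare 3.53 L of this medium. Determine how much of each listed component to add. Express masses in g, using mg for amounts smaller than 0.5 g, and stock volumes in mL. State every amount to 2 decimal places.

Working volume: 3.53 L.
thiamine: dilute stock: 4.24 µg/mL × 3530 mL ÷ 4730 µg/mL = 3.16 mL
HEPES buffer: dilute stock: 31.2 mM × 3530 mL ÷ 1000 mM = 110.14 mL
L-cysteine hydrochloride: 0.461 g/L × 3.53 L = 1.63 g
calcium pantothenate: 0.921 mg/L × 3.53 L = 3.25 mg

thiamine 3.16 mL; HEPES buffer 110.14 mL; L-cysteine hydrochloride 1.63 g; calcium pantothenate 3.25 mg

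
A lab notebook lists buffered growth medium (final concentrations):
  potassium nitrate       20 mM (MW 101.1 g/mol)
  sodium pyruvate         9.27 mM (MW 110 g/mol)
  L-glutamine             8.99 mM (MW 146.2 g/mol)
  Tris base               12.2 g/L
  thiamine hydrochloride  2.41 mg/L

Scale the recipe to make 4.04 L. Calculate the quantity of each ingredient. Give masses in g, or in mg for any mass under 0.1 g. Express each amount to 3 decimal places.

Working volume: 4.04 L.
potassium nitrate: 20 mmol/L × 101.1 g/mol × 4.04 L ÷ 1000 = 8.169 g
sodium pyruvate: 9.27 mmol/L × 110 g/mol × 4.04 L ÷ 1000 = 4.120 g
L-glutamine: 8.99 mmol/L × 146.2 g/mol × 4.04 L ÷ 1000 = 5.310 g
Tris base: 12.2 g/L × 4.04 L = 49.288 g
thiamine hydrochloride: 2.41 mg/L × 4.04 L = 9.736 mg

potassium nitrate 8.169 g; sodium pyruvate 4.120 g; L-glutamine 5.310 g; Tris base 49.288 g; thiamine hydrochloride 9.736 mg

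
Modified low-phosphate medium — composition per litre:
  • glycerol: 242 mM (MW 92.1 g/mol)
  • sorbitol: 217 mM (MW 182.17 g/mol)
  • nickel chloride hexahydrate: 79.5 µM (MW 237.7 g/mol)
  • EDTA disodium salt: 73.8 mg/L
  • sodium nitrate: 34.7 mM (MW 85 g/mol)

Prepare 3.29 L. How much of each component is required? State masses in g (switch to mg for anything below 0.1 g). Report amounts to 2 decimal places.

glycerol 73.33 g; sorbitol 130.06 g; nickel chloride hexahydrate 62.17 mg; EDTA disodium salt 0.24 g; sodium nitrate 9.70 g

Scale factor relative to 1 L: 3.29.
glycerol: 242 mmol/L × 92.1 g/mol × 3.29 L ÷ 1000 = 73.33 g
sorbitol: 217 mmol/L × 182.17 g/mol × 3.29 L ÷ 1000 = 130.06 g
nickel chloride hexahydrate: 79.5 µmol/L × 237.7 g/mol × 3.29 L ÷ 1000 = 62.17 mg
EDTA disodium salt: 73.8 mg/L × 3.29 L = 242.802 mg = 0.24 g
sodium nitrate: 34.7 mmol/L × 85 g/mol × 3.29 L ÷ 1000 = 9.70 g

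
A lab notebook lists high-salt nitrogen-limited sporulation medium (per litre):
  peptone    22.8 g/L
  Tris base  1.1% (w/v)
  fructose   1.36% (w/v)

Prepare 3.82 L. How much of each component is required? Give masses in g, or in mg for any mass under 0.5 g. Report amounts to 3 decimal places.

peptone 87.096 g; Tris base 42.020 g; fructose 51.952 g

Working volume: 3.82 L.
peptone: 22.8 g/L × 3.82 L = 87.096 g
Tris base: 1.1 g per 100 mL × 3820 mL ÷ 100 = 42.020 g
fructose: 1.36% w/v = 13.6 g/L → 13.6 × 3.82 L = 51.952 g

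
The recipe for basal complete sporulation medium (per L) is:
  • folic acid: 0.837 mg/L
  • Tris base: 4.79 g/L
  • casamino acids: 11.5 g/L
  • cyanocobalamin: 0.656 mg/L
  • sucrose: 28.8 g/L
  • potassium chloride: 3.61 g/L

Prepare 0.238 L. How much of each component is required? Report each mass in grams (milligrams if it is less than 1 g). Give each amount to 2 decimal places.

Working volume: 0.238 L.
folic acid: 0.837 mg/L × 0.238 L = 0.20 mg
Tris base: 4.79 g/L × 0.238 L = 1.14 g
casamino acids: 11.5 g/L × 0.238 L = 2.74 g
cyanocobalamin: 0.656 mg/L × 0.238 L = 0.16 mg
sucrose: 28.8 g/L × 0.238 L = 6.85 g
potassium chloride: 3.61 g/L × 0.238 L = 0.85918 g = 859.18 mg

folic acid 0.20 mg; Tris base 1.14 g; casamino acids 2.74 g; cyanocobalamin 0.16 mg; sucrose 6.85 g; potassium chloride 859.18 mg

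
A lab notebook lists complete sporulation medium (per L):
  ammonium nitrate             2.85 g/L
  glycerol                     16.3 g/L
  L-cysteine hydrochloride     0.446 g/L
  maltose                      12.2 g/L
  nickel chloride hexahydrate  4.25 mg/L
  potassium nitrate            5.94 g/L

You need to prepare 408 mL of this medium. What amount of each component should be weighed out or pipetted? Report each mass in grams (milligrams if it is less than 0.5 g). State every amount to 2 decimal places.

Working volume: 408 mL = 0.408 L.
ammonium nitrate: 2.85 g/L × 0.408 L = 1.16 g
glycerol: 16.3 g/L × 0.408 L = 6.65 g
L-cysteine hydrochloride: 0.446 g/L × 0.408 L = 0.181968 g = 181.97 mg
maltose: 12.2 g/L × 0.408 L = 4.98 g
nickel chloride hexahydrate: 4.25 mg/L × 0.408 L = 1.73 mg
potassium nitrate: 5.94 g/L × 0.408 L = 2.42 g

ammonium nitrate 1.16 g; glycerol 6.65 g; L-cysteine hydrochloride 181.97 mg; maltose 4.98 g; nickel chloride hexahydrate 1.73 mg; potassium nitrate 2.42 g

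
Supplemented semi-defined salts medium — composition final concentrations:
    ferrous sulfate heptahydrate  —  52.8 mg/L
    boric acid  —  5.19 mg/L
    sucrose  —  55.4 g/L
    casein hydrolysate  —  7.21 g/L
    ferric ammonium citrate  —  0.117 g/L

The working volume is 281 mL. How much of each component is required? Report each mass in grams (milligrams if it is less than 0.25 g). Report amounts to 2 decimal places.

Scale factor relative to 1 L: 0.281.
ferrous sulfate heptahydrate: 52.8 mg/L × 0.281 L = 14.84 mg
boric acid: 5.19 mg/L × 0.281 L = 1.46 mg
sucrose: 55.4 g/L × 0.281 L = 15.57 g
casein hydrolysate: 7.21 g/L × 0.281 L = 2.03 g
ferric ammonium citrate: 0.117 g/L × 0.281 L = 0.032877 g = 32.88 mg

ferrous sulfate heptahydrate 14.84 mg; boric acid 1.46 mg; sucrose 15.57 g; casein hydrolysate 2.03 g; ferric ammonium citrate 32.88 mg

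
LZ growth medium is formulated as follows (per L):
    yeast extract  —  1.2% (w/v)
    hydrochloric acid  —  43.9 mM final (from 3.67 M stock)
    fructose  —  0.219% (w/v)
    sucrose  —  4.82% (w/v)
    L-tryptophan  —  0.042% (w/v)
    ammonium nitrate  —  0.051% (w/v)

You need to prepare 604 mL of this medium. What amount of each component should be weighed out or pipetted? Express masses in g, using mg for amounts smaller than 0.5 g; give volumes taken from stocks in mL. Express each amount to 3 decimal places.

Working volume: 604 mL = 0.604 L.
yeast extract: 1.2 g per 100 mL × 604 mL ÷ 100 = 7.248 g
hydrochloric acid: C1V1 = C2V2 → 43.9 mM × 604 mL ÷ 3670 mM = 7.225 mL
fructose: 0.219% w/v = 2.19 g/L → 2.19 × 0.604 L = 1.323 g
sucrose: 4.82% w/v = 48.2 g/L → 48.2 × 0.604 L = 29.113 g
L-tryptophan: 0.042 g per 100 mL × 604 mL ÷ 100 = 0.25368 g = 253.680 mg
ammonium nitrate: 0.051% w/v = 0.51 g/L → 0.51 × 0.604 L = 0.30804 g = 308.040 mg

yeast extract 7.248 g; hydrochloric acid 7.225 mL; fructose 1.323 g; sucrose 29.113 g; L-tryptophan 253.680 mg; ammonium nitrate 308.040 mg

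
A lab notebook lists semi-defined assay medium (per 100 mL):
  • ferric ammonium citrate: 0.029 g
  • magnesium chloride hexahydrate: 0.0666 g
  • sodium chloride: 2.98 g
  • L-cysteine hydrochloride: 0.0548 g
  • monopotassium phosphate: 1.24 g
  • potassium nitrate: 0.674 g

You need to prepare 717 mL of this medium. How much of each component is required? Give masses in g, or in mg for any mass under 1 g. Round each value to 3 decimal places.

ferric ammonium citrate 207.930 mg; magnesium chloride hexahydrate 477.522 mg; sodium chloride 21.367 g; L-cysteine hydrochloride 392.916 mg; monopotassium phosphate 8.891 g; potassium nitrate 4.833 g

Ratio of target to recipe volume: 717 / 100 = 7.17.
ferric ammonium citrate: 0.029 g × (717 mL / 100 mL) = 0.20793 g = 207.930 mg
magnesium chloride hexahydrate: 0.0666 g × (717 mL / 100 mL) = 0.477522 g = 477.522 mg
sodium chloride: 2.98 g × (717 mL / 100 mL) = 21.367 g
L-cysteine hydrochloride: 0.0548 g × (717 mL / 100 mL) = 0.392916 g = 392.916 mg
monopotassium phosphate: 1.24 g × (717 mL / 100 mL) = 8.891 g
potassium nitrate: 0.674 g × (717 mL / 100 mL) = 4.833 g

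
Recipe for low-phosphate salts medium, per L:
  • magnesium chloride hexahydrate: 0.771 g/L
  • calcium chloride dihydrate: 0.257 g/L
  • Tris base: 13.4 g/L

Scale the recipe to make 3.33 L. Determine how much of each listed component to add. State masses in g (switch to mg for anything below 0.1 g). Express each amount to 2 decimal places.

Working volume: 3.33 L.
magnesium chloride hexahydrate: 0.771 g/L × 3.33 L = 2.57 g
calcium chloride dihydrate: 0.257 g/L × 3.33 L = 0.86 g
Tris base: 13.4 g/L × 3.33 L = 44.62 g

magnesium chloride hexahydrate 2.57 g; calcium chloride dihydrate 0.86 g; Tris base 44.62 g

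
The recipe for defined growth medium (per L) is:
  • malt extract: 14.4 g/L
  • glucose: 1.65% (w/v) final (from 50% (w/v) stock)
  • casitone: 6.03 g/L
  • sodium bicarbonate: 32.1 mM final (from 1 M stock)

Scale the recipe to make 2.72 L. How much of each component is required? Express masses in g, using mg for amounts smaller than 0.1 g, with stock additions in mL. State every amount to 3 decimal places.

malt extract 39.168 g; glucose 89.760 mL; casitone 16.402 g; sodium bicarbonate 87.312 mL

Scale factor relative to 1 L: 2.72.
malt extract: 14.4 g/L × 2.72 L = 39.168 g
glucose: C1V1 = C2V2 → 1.65% ÷ 50% × 2720 mL = 89.760 mL
casitone: 6.03 g/L × 2.72 L = 16.402 g
sodium bicarbonate: C1V1 = C2V2 → 32.1 mM × 2720 mL ÷ 1000 mM = 87.312 mL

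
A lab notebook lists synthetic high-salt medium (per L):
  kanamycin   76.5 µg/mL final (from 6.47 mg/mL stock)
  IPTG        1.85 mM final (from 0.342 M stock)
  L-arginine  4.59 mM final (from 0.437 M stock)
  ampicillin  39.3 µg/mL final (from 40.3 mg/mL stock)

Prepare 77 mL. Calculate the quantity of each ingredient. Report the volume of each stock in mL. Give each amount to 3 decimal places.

Target volume = 77 mL = 0.077 L.
kanamycin: C1V1 = C2V2 → 76.5 µg/mL × 77 mL ÷ 6470 µg/mL = 0.910 mL
IPTG: V = C2·V2/C1 = 1.85 mM × 77 mL ÷ 342 mM = 0.417 mL
L-arginine: dilute stock: 4.59 mM × 77 mL ÷ 437 mM = 0.809 mL
ampicillin: V = C2·V2/C1 = 39.3 µg/mL × 77 mL ÷ 40300 µg/mL = 0.075 mL

kanamycin 0.910 mL; IPTG 0.417 mL; L-arginine 0.809 mL; ampicillin 0.075 mL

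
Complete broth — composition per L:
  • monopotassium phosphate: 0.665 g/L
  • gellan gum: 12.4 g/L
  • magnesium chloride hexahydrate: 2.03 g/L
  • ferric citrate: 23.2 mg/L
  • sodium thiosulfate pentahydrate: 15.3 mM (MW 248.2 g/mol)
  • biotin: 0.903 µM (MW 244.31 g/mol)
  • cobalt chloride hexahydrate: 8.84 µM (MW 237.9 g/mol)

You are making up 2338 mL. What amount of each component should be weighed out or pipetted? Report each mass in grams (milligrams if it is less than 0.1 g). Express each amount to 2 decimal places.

Working volume: 2338 mL = 2.338 L.
monopotassium phosphate: 0.665 g/L × 2.338 L = 1.55 g
gellan gum: 12.4 g/L × 2.338 L = 28.99 g
magnesium chloride hexahydrate: 2.03 g/L × 2.338 L = 4.75 g
ferric citrate: 23.2 mg/L × 2.338 L = 54.24 mg
sodium thiosulfate pentahydrate: 15.3 mmol/L × 248.2 g/mol × 2.338 L ÷ 1000 = 8.88 g
biotin: 0.903 µmol/L × 244.31 g/mol × 2.338 L ÷ 1000 = 0.52 mg
cobalt chloride hexahydrate: 8.84 µmol/L × 237.9 g/mol × 2.338 L ÷ 1000 = 4.92 mg

monopotassium phosphate 1.55 g; gellan gum 28.99 g; magnesium chloride hexahydrate 4.75 g; ferric citrate 54.24 mg; sodium thiosulfate pentahydrate 8.88 g; biotin 0.52 mg; cobalt chloride hexahydrate 4.92 mg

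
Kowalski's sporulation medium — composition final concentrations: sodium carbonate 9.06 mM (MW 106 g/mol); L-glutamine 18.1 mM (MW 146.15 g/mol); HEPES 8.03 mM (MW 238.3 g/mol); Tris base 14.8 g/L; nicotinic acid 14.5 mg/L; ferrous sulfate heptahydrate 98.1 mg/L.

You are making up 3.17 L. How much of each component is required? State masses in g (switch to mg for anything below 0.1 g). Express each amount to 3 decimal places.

sodium carbonate 3.044 g; L-glutamine 8.386 g; HEPES 6.066 g; Tris base 46.916 g; nicotinic acid 45.965 mg; ferrous sulfate heptahydrate 0.311 g

Working volume: 3.17 L.
sodium carbonate: 9.06 mmol/L × 106 g/mol × 3.17 L ÷ 1000 = 3.044 g
L-glutamine: 18.1 mmol/L × 146.15 g/mol × 3.17 L ÷ 1000 = 8.386 g
HEPES: 8.03 mmol/L × 238.3 g/mol × 3.17 L ÷ 1000 = 6.066 g
Tris base: 14.8 g/L × 3.17 L = 46.916 g
nicotinic acid: 14.5 mg/L × 3.17 L = 45.965 mg
ferrous sulfate heptahydrate: 98.1 mg/L × 3.17 L = 310.977 mg = 0.311 g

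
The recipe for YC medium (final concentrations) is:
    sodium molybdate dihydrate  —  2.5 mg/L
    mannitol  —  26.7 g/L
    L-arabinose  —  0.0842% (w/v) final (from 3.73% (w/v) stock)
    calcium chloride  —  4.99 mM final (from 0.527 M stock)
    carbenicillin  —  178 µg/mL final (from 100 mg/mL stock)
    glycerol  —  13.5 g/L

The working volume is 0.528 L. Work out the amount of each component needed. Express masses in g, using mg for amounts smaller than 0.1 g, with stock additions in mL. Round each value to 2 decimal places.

sodium molybdate dihydrate 1.32 mg; mannitol 14.10 g; L-arabinose 11.92 mL; calcium chloride 5.00 mL; carbenicillin 0.94 mL; glycerol 7.13 g

Working volume: 0.528 L.
sodium molybdate dihydrate: 2.5 mg/L × 0.528 L = 1.32 mg
mannitol: 26.7 g/L × 0.528 L = 14.10 g
L-arabinose: dilute stock: 0.0842% ÷ 3.73% × 528 mL = 11.92 mL
calcium chloride: dilute stock: 4.99 mM × 528 mL ÷ 527 mM = 5.00 mL
carbenicillin: V = C2·V2/C1 = 178 µg/mL × 528 mL ÷ 100000 µg/mL = 0.94 mL
glycerol: 13.5 g/L × 0.528 L = 7.13 g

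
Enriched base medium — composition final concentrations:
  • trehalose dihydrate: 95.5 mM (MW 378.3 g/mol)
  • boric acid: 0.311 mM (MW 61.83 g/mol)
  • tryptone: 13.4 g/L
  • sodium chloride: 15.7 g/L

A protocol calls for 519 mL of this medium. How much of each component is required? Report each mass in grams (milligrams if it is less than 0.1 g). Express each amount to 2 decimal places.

trehalose dihydrate 18.75 g; boric acid 9.98 mg; tryptone 6.95 g; sodium chloride 8.15 g

Target volume = 519 mL = 0.519 L.
trehalose dihydrate: 95.5 mmol/L × 378.3 g/mol × 0.519 L ÷ 1000 = 18.75 g
boric acid: 0.311 mmol/L × 61.83 mg/mmol × 0.519 L = 9.98 mg
tryptone: 13.4 g/L × 0.519 L = 6.95 g
sodium chloride: 15.7 g/L × 0.519 L = 8.15 g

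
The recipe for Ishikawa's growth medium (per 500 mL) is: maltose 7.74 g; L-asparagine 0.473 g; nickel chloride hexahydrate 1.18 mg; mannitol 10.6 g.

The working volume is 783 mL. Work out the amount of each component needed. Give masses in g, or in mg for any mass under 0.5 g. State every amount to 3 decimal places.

Scale factor = 783 mL / 500 mL = 1.566.
maltose: 7.74 g × (783 mL / 500 mL) = 12.121 g
L-asparagine: 0.473 g × (783 mL / 500 mL) = 0.741 g
nickel chloride hexahydrate: 1.18 mg × (783 mL / 500 mL) = 1.848 mg
mannitol: 10.6 g × (783 mL / 500 mL) = 16.600 g

maltose 12.121 g; L-asparagine 0.741 g; nickel chloride hexahydrate 1.848 mg; mannitol 16.600 g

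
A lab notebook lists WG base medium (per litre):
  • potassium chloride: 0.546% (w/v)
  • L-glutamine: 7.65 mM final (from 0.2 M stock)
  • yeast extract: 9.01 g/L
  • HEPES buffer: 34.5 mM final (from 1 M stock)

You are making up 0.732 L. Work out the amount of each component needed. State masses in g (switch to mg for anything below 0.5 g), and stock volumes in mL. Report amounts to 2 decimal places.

potassium chloride 4.00 g; L-glutamine 28.00 mL; yeast extract 6.60 g; HEPES buffer 25.25 mL

Working volume: 0.732 L.
potassium chloride: 0.546 g per 100 mL × 732 mL ÷ 100 = 4.00 g
L-glutamine: V = C2·V2/C1 = 7.65 mM × 732 mL ÷ 200 mM = 28.00 mL
yeast extract: 9.01 g/L × 0.732 L = 6.60 g
HEPES buffer: V = C2·V2/C1 = 34.5 mM × 732 mL ÷ 1000 mM = 25.25 mL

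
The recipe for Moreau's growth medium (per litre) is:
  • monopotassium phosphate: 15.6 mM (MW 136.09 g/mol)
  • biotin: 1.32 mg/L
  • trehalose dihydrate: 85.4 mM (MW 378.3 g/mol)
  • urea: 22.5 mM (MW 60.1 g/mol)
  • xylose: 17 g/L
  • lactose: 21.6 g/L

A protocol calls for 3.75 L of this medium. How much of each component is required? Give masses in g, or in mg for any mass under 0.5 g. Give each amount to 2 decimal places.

monopotassium phosphate 7.96 g; biotin 4.95 mg; trehalose dihydrate 121.15 g; urea 5.07 g; xylose 63.75 g; lactose 81.00 g

Scale factor relative to 1 L: 3.75.
monopotassium phosphate: 15.6 mmol/L × 136.09 g/mol × 3.75 L ÷ 1000 = 7.96 g
biotin: 1.32 mg/L × 3.75 L = 4.95 mg
trehalose dihydrate: 85.4 mmol/L × 378.3 g/mol × 3.75 L ÷ 1000 = 121.15 g
urea: 22.5 mmol/L × 60.1 g/mol × 3.75 L ÷ 1000 = 5.07 g
xylose: 17 g/L × 3.75 L = 63.75 g
lactose: 21.6 g/L × 3.75 L = 81.00 g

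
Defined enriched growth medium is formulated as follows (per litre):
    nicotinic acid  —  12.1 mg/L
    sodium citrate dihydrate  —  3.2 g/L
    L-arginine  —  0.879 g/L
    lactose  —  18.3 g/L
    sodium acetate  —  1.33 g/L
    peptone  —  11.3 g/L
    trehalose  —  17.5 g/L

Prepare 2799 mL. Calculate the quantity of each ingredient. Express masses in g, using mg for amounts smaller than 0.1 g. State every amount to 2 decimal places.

nicotinic acid 33.87 mg; sodium citrate dihydrate 8.96 g; L-arginine 2.46 g; lactose 51.22 g; sodium acetate 3.72 g; peptone 31.63 g; trehalose 48.98 g

Working volume: 2799 mL = 2.799 L.
nicotinic acid: 12.1 mg/L × 2.799 L = 33.87 mg
sodium citrate dihydrate: 3.2 g/L × 2.799 L = 8.96 g
L-arginine: 0.879 g/L × 2.799 L = 2.46 g
lactose: 18.3 g/L × 2.799 L = 51.22 g
sodium acetate: 1.33 g/L × 2.799 L = 3.72 g
peptone: 11.3 g/L × 2.799 L = 31.63 g
trehalose: 17.5 g/L × 2.799 L = 48.98 g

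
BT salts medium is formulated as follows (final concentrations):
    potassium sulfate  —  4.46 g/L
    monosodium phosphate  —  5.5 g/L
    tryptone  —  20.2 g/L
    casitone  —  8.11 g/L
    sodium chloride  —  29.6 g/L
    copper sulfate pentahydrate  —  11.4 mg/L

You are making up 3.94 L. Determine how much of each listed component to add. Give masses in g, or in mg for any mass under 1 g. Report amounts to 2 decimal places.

potassium sulfate 17.57 g; monosodium phosphate 21.67 g; tryptone 79.59 g; casitone 31.95 g; sodium chloride 116.62 g; copper sulfate pentahydrate 44.92 mg

Working volume: 3.94 L.
potassium sulfate: 4.46 g/L × 3.94 L = 17.57 g
monosodium phosphate: 5.5 g/L × 3.94 L = 21.67 g
tryptone: 20.2 g/L × 3.94 L = 79.59 g
casitone: 8.11 g/L × 3.94 L = 31.95 g
sodium chloride: 29.6 g/L × 3.94 L = 116.62 g
copper sulfate pentahydrate: 11.4 mg/L × 3.94 L = 44.92 mg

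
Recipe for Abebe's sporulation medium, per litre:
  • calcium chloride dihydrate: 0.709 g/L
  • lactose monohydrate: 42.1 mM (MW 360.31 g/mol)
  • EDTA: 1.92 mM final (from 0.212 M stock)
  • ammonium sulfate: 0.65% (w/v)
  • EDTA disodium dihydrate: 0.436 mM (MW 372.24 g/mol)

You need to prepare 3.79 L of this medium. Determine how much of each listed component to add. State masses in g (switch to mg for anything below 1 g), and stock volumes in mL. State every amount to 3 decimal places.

Working volume: 3.79 L.
calcium chloride dihydrate: 0.709 g/L × 3.79 L = 2.687 g
lactose monohydrate: 42.1 mmol/L × 360.31 g/mol × 3.79 L ÷ 1000 = 57.491 g
EDTA: dilute stock: 1.92 mM × 3790 mL ÷ 212 mM = 34.325 mL
ammonium sulfate: 0.65 g per 100 mL × 3790 mL ÷ 100 = 24.635 g
EDTA disodium dihydrate: 0.436 mmol/L × 372.24 mg/mmol × 3.79 L = 615.104 mg

calcium chloride dihydrate 2.687 g; lactose monohydrate 57.491 g; EDTA 34.325 mL; ammonium sulfate 24.635 g; EDTA disodium dihydrate 615.104 mg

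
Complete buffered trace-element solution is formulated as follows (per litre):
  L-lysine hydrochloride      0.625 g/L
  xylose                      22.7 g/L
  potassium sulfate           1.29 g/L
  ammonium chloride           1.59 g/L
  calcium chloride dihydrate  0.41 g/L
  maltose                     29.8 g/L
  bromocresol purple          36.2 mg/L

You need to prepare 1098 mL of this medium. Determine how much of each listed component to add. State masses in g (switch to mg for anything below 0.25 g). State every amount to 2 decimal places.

Working volume: 1098 mL = 1.098 L.
L-lysine hydrochloride: 0.625 g/L × 1.098 L = 0.69 g
xylose: 22.7 g/L × 1.098 L = 24.92 g
potassium sulfate: 1.29 g/L × 1.098 L = 1.42 g
ammonium chloride: 1.59 g/L × 1.098 L = 1.75 g
calcium chloride dihydrate: 0.41 g/L × 1.098 L = 0.45 g
maltose: 29.8 g/L × 1.098 L = 32.72 g
bromocresol purple: 36.2 mg/L × 1.098 L = 39.75 mg

L-lysine hydrochloride 0.69 g; xylose 24.92 g; potassium sulfate 1.42 g; ammonium chloride 1.75 g; calcium chloride dihydrate 0.45 g; maltose 32.72 g; bromocresol purple 39.75 mg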